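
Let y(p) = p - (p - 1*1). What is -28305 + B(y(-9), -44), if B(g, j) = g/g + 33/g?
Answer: -28271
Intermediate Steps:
y(p) = 1 (y(p) = p - (p - 1) = p - (-1 + p) = p + (1 - p) = 1)
B(g, j) = 1 + 33/g
-28305 + B(y(-9), -44) = -28305 + (33 + 1)/1 = -28305 + 1*34 = -28305 + 34 = -28271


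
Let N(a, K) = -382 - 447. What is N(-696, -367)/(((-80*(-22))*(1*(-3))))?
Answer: 829/5280 ≈ 0.15701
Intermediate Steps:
N(a, K) = -829
N(-696, -367)/(((-80*(-22))*(1*(-3)))) = -829/((-80*(-22))*(1*(-3))) = -829/(1760*(-3)) = -829/(-5280) = -829*(-1/5280) = 829/5280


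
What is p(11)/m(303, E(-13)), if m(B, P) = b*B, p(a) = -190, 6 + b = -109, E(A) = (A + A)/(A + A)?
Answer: 38/6969 ≈ 0.0054527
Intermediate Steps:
E(A) = 1 (E(A) = (2*A)/((2*A)) = (2*A)*(1/(2*A)) = 1)
b = -115 (b = -6 - 109 = -115)
m(B, P) = -115*B
p(11)/m(303, E(-13)) = -190/((-115*303)) = -190/(-34845) = -190*(-1/34845) = 38/6969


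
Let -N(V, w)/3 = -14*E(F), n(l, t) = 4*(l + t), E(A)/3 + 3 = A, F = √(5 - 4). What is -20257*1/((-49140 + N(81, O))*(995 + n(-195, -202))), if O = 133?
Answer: -20257/29289456 ≈ -0.00069161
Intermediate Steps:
F = 1 (F = √1 = 1)
E(A) = -9 + 3*A
n(l, t) = 4*l + 4*t
N(V, w) = -252 (N(V, w) = -(-42)*(-9 + 3*1) = -(-42)*(-9 + 3) = -(-42)*(-6) = -3*84 = -252)
-20257*1/((-49140 + N(81, O))*(995 + n(-195, -202))) = -20257*1/((-49140 - 252)*(995 + (4*(-195) + 4*(-202)))) = -20257*(-1/(49392*(995 + (-780 - 808)))) = -20257*(-1/(49392*(995 - 1588))) = -20257/((-593*(-49392))) = -20257/29289456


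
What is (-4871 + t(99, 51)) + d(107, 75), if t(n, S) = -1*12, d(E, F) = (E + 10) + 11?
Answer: -4755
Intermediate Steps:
d(E, F) = 21 + E (d(E, F) = (10 + E) + 11 = 21 + E)
t(n, S) = -12
(-4871 + t(99, 51)) + d(107, 75) = (-4871 - 12) + (21 + 107) = -4883 + 128 = -4755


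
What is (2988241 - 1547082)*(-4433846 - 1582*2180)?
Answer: -11360088580354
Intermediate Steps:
(2988241 - 1547082)*(-4433846 - 1582*2180) = 1441159*(-4433846 - 3448760) = 1441159*(-7882606) = -11360088580354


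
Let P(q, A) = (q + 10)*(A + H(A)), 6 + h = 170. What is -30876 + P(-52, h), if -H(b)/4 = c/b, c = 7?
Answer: -1548030/41 ≈ -37757.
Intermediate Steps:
h = 164 (h = -6 + 170 = 164)
H(b) = -28/b
P(q, A) = (10 + q)*(A - 28/A) (P(q, A) = (q + 10)*(A - 28/A) = (10 + q)*(A - 28/A))
-30876 + P(-52, h) = -30876 + (-280 - 28*(-52) + 164**2*(10 - 52))/164 = -30876 + (-280 + 1456 + 26896*(-42))/164 = -30876 + (-280 + 1456 - 1129632)/164 = -30876 + (1/164)*(-1128456) = -30876 - 282114/41 = -1548030/41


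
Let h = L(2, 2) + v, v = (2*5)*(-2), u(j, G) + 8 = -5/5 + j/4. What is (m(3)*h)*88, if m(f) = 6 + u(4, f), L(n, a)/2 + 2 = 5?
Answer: 2464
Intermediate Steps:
L(n, a) = 6 (L(n, a) = -4 + 2*5 = -4 + 10 = 6)
u(j, G) = -9 + j/4 (u(j, G) = -8 + (-5/5 + j/4) = -8 + (-5*⅕ + j*(¼)) = -8 + (-1 + j/4) = -9 + j/4)
v = -20 (v = 10*(-2) = -20)
h = -14 (h = 6 - 20 = -14)
m(f) = -2 (m(f) = 6 + (-9 + (¼)*4) = 6 + (-9 + 1) = 6 - 8 = -2)
(m(3)*h)*88 = -2*(-14)*88 = 28*88 = 2464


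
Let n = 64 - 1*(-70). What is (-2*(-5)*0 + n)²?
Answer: 17956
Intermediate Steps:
n = 134 (n = 64 + 70 = 134)
(-2*(-5)*0 + n)² = (-2*(-5)*0 + 134)² = (10*0 + 134)² = (0 + 134)² = 134² = 17956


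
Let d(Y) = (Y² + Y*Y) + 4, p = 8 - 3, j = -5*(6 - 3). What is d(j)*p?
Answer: 2270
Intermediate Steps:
j = -15 (j = -5*3 = -15)
p = 5
d(Y) = 4 + 2*Y² (d(Y) = (Y² + Y²) + 4 = 2*Y² + 4 = 4 + 2*Y²)
d(j)*p = (4 + 2*(-15)²)*5 = (4 + 2*225)*5 = (4 + 450)*5 = 454*5 = 2270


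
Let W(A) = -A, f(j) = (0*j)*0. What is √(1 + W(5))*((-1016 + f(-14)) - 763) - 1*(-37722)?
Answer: 37722 - 3558*I ≈ 37722.0 - 3558.0*I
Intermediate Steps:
f(j) = 0 (f(j) = 0*0 = 0)
√(1 + W(5))*((-1016 + f(-14)) - 763) - 1*(-37722) = √(1 - 1*5)*((-1016 + 0) - 763) - 1*(-37722) = √(1 - 5)*(-1016 - 763) + 37722 = √(-4)*(-1779) + 37722 = (2*I)*(-1779) + 37722 = -3558*I + 37722 = 37722 - 3558*I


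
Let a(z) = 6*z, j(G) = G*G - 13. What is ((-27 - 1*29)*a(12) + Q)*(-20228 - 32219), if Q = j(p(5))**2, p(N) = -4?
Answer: 210994281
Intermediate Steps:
j(G) = -13 + G**2 (j(G) = G**2 - 13 = -13 + G**2)
Q = 9 (Q = (-13 + (-4)**2)**2 = (-13 + 16)**2 = 3**2 = 9)
((-27 - 1*29)*a(12) + Q)*(-20228 - 32219) = ((-27 - 1*29)*(6*12) + 9)*(-20228 - 32219) = ((-27 - 29)*72 + 9)*(-52447) = (-56*72 + 9)*(-52447) = (-4032 + 9)*(-52447) = -4023*(-52447) = 210994281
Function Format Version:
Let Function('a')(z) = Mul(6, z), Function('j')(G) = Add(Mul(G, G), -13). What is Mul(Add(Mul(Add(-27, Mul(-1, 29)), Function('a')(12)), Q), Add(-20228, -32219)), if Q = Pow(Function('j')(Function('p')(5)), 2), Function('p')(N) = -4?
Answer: 210994281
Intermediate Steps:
Function('j')(G) = Add(-13, Pow(G, 2)) (Function('j')(G) = Add(Pow(G, 2), -13) = Add(-13, Pow(G, 2)))
Q = 9 (Q = Pow(Add(-13, Pow(-4, 2)), 2) = Pow(Add(-13, 16), 2) = Pow(3, 2) = 9)
Mul(Add(Mul(Add(-27, Mul(-1, 29)), Function('a')(12)), Q), Add(-20228, -32219)) = Mul(Add(Mul(Add(-27, Mul(-1, 29)), Mul(6, 12)), 9), Add(-20228, -32219)) = Mul(Add(Mul(Add(-27, -29), 72), 9), -52447) = Mul(Add(Mul(-56, 72), 9), -52447) = Mul(Add(-4032, 9), -52447) = Mul(-4023, -52447) = 210994281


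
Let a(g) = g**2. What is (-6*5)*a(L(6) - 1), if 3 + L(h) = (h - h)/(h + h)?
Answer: -480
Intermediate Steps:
L(h) = -3 (L(h) = -3 + (h - h)/(h + h) = -3 + 0/((2*h)) = -3 + 0*(1/(2*h)) = -3 + 0 = -3)
(-6*5)*a(L(6) - 1) = (-6*5)*(-3 - 1)**2 = -30*(-4)**2 = -30*16 = -480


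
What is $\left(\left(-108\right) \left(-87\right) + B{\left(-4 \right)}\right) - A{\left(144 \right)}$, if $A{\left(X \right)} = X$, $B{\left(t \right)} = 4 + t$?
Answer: $9252$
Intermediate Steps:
$\left(\left(-108\right) \left(-87\right) + B{\left(-4 \right)}\right) - A{\left(144 \right)} = \left(\left(-108\right) \left(-87\right) + \left(4 - 4\right)\right) - 144 = \left(9396 + 0\right) - 144 = 9396 - 144 = 9252$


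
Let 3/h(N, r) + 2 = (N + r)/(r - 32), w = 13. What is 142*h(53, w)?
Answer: -4047/52 ≈ -77.827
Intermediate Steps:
h(N, r) = 3/(-2 + (N + r)/(-32 + r)) (h(N, r) = 3/(-2 + (N + r)/(r - 32)) = 3/(-2 + (N + r)/(-32 + r)))
142*h(53, w) = 142*(3*(-32 + 13)/(64 + 53 - 1*13)) = 142*(3*(-19)/(64 + 53 - 13)) = 142*(3*(-19)/104) = 142*(3*(1/104)*(-19)) = 142*(-57/104) = -4047/52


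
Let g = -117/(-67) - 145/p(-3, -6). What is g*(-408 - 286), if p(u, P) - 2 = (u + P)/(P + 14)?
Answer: 53369294/469 ≈ 1.1379e+5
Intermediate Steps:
p(u, P) = 2 + (P + u)/(14 + P) (p(u, P) = 2 + (u + P)/(P + 14) = 2 + (P + u)/(14 + P))
g = -76901/469 (g = -117/(-67) - 145*(14 - 6)/(28 - 3 + 3*(-6)) = -117*(-1/67) - 145*8/(28 - 3 - 18) = 117/67 - 145/((1/8)*7) = 117/67 - 145/7/8 = 117/67 - 145*8/7 = 117/67 - 1160/7 = -76901/469 ≈ -163.97)
g*(-408 - 286) = -76901*(-408 - 286)/469 = -76901/469*(-694) = 53369294/469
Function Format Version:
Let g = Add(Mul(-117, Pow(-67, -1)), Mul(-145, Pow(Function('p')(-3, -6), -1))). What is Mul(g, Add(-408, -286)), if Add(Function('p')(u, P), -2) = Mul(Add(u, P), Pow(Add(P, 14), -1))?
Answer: Rational(53369294, 469) ≈ 1.1379e+5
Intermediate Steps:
Function('p')(u, P) = Add(2, Mul(Pow(Add(14, P), -1), Add(P, u))) (Function('p')(u, P) = Add(2, Mul(Add(u, P), Pow(Add(P, 14), -1))) = Add(2, Mul(Add(P, u), Pow(Add(14, P), -1))) = Add(2, Mul(Pow(Add(14, P), -1), Add(P, u))))
g = Rational(-76901, 469) (g = Add(Mul(-117, Pow(-67, -1)), Mul(-145, Pow(Mul(Pow(Add(14, -6), -1), Add(28, -3, Mul(3, -6))), -1))) = Add(Mul(-117, Rational(-1, 67)), Mul(-145, Pow(Mul(Pow(8, -1), Add(28, -3, -18)), -1))) = Add(Rational(117, 67), Mul(-145, Pow(Mul(Rational(1, 8), 7), -1))) = Add(Rational(117, 67), Mul(-145, Pow(Rational(7, 8), -1))) = Add(Rational(117, 67), Mul(-145, Rational(8, 7))) = Add(Rational(117, 67), Rational(-1160, 7)) = Rational(-76901, 469) ≈ -163.97)
Mul(g, Add(-408, -286)) = Mul(Rational(-76901, 469), Add(-408, -286)) = Mul(Rational(-76901, 469), -694) = Rational(53369294, 469)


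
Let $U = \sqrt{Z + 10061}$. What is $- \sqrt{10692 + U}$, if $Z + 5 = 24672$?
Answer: $- \sqrt{10692 + 2 \sqrt{8682}} \approx -104.3$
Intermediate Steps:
$Z = 24667$ ($Z = -5 + 24672 = 24667$)
$U = 2 \sqrt{8682}$ ($U = \sqrt{24667 + 10061} = \sqrt{34728} = 2 \sqrt{8682} \approx 186.35$)
$- \sqrt{10692 + U} = - \sqrt{10692 + 2 \sqrt{8682}}$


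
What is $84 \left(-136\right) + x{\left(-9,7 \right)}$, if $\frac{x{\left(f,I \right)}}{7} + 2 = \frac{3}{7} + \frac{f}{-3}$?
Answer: $-11414$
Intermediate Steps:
$x{\left(f,I \right)} = -11 - \frac{7 f}{3}$ ($x{\left(f,I \right)} = -14 + 7 \left(\frac{3}{7} + \frac{f}{-3}\right) = -14 + 7 \left(3 \cdot \frac{1}{7} + f \left(- \frac{1}{3}\right)\right) = -14 + 7 \left(\frac{3}{7} - \frac{f}{3}\right) = -14 - \left(-3 + \frac{7 f}{3}\right) = -11 - \frac{7 f}{3}$)
$84 \left(-136\right) + x{\left(-9,7 \right)} = 84 \left(-136\right) - -10 = -11424 + \left(-11 + 21\right) = -11424 + 10 = -11414$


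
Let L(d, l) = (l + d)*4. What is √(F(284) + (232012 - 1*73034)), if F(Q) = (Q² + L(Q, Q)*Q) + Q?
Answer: √885166 ≈ 940.83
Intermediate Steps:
L(d, l) = 4*d + 4*l (L(d, l) = (d + l)*4 = 4*d + 4*l)
F(Q) = Q + 9*Q² (F(Q) = (Q² + (4*Q + 4*Q)*Q) + Q = (Q² + (8*Q)*Q) + Q = (Q² + 8*Q²) + Q = 9*Q² + Q = Q + 9*Q²)
√(F(284) + (232012 - 1*73034)) = √(284*(1 + 9*284) + (232012 - 1*73034)) = √(284*(1 + 2556) + (232012 - 73034)) = √(284*2557 + 158978) = √(726188 + 158978) = √885166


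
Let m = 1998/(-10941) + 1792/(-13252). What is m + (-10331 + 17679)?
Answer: 88778450514/12082511 ≈ 7347.7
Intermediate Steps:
m = -3840314/12082511 (m = 1998*(-1/10941) + 1792*(-1/13252) = -666/3647 - 448/3313 = -3840314/12082511 ≈ -0.31784)
m + (-10331 + 17679) = -3840314/12082511 + (-10331 + 17679) = -3840314/12082511 + 7348 = 88778450514/12082511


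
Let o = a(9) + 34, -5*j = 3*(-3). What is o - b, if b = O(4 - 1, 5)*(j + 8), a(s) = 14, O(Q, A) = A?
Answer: -1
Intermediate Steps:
j = 9/5 (j = -3*(-3)/5 = -⅕*(-9) = 9/5 ≈ 1.8000)
o = 48 (o = 14 + 34 = 48)
b = 49 (b = 5*(9/5 + 8) = 5*(49/5) = 49)
o - b = 48 - 1*49 = 48 - 49 = -1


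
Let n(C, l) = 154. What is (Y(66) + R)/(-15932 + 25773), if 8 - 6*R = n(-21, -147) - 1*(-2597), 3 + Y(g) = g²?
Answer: 23375/59046 ≈ 0.39588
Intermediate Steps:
Y(g) = -3 + g²
R = -2743/6 (R = 4/3 - (154 - 1*(-2597))/6 = 4/3 - (154 + 2597)/6 = 4/3 - ⅙*2751 = 4/3 - 917/2 = -2743/6 ≈ -457.17)
(Y(66) + R)/(-15932 + 25773) = ((-3 + 66²) - 2743/6)/(-15932 + 25773) = ((-3 + 4356) - 2743/6)/9841 = (4353 - 2743/6)*(1/9841) = (23375/6)*(1/9841) = 23375/59046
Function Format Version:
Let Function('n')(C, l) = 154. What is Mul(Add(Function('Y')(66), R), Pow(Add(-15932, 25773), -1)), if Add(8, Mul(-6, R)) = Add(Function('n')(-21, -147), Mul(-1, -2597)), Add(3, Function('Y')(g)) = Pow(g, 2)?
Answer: Rational(23375, 59046) ≈ 0.39588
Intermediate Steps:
Function('Y')(g) = Add(-3, Pow(g, 2))
R = Rational(-2743, 6) (R = Add(Rational(4, 3), Mul(Rational(-1, 6), Add(154, Mul(-1, -2597)))) = Add(Rational(4, 3), Mul(Rational(-1, 6), Add(154, 2597))) = Add(Rational(4, 3), Mul(Rational(-1, 6), 2751)) = Add(Rational(4, 3), Rational(-917, 2)) = Rational(-2743, 6) ≈ -457.17)
Mul(Add(Function('Y')(66), R), Pow(Add(-15932, 25773), -1)) = Mul(Add(Add(-3, Pow(66, 2)), Rational(-2743, 6)), Pow(Add(-15932, 25773), -1)) = Mul(Add(Add(-3, 4356), Rational(-2743, 6)), Pow(9841, -1)) = Mul(Add(4353, Rational(-2743, 6)), Rational(1, 9841)) = Mul(Rational(23375, 6), Rational(1, 9841)) = Rational(23375, 59046)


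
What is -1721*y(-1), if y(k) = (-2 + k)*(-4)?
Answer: -20652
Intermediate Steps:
y(k) = 8 - 4*k
-1721*y(-1) = -1721*(8 - 4*(-1)) = -1721*(8 + 4) = -1721*12 = -20652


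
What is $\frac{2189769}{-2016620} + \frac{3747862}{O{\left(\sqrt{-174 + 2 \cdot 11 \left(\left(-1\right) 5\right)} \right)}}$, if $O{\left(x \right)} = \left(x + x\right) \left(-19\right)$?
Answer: $- \frac{2189769}{2016620} + \frac{1873931 i \sqrt{71}}{2698} \approx -1.0859 + 5852.5 i$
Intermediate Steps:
$O{\left(x \right)} = - 38 x$ ($O{\left(x \right)} = 2 x \left(-19\right) = - 38 x$)
$\frac{2189769}{-2016620} + \frac{3747862}{O{\left(\sqrt{-174 + 2 \cdot 11 \left(\left(-1\right) 5\right)} \right)}} = \frac{2189769}{-2016620} + \frac{3747862}{\left(-38\right) \sqrt{-174 + 2 \cdot 11 \left(\left(-1\right) 5\right)}} = 2189769 \left(- \frac{1}{2016620}\right) + \frac{3747862}{\left(-38\right) \sqrt{-174 + 22 \left(-5\right)}} = - \frac{2189769}{2016620} + \frac{3747862}{\left(-38\right) \sqrt{-174 - 110}} = - \frac{2189769}{2016620} + \frac{3747862}{\left(-38\right) \sqrt{-284}} = - \frac{2189769}{2016620} + \frac{3747862}{\left(-38\right) 2 i \sqrt{71}} = - \frac{2189769}{2016620} + \frac{3747862}{\left(-76\right) i \sqrt{71}} = - \frac{2189769}{2016620} + 3747862 \frac{i \sqrt{71}}{5396} = - \frac{2189769}{2016620} + \frac{1873931 i \sqrt{71}}{2698}$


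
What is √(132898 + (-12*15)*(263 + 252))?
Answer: √40198 ≈ 200.49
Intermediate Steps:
√(132898 + (-12*15)*(263 + 252)) = √(132898 - 180*515) = √(132898 - 92700) = √40198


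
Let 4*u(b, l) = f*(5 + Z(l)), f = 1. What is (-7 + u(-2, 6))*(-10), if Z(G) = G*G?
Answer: -65/2 ≈ -32.500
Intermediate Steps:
Z(G) = G²
u(b, l) = 5/4 + l²/4 (u(b, l) = (1*(5 + l²))/4 = (5 + l²)/4 = 5/4 + l²/4)
(-7 + u(-2, 6))*(-10) = (-7 + (5/4 + (¼)*6²))*(-10) = (-7 + (5/4 + (¼)*36))*(-10) = (-7 + (5/4 + 9))*(-10) = (-7 + 41/4)*(-10) = (13/4)*(-10) = -65/2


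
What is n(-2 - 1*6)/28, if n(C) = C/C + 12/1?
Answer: 13/28 ≈ 0.46429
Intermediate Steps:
n(C) = 13 (n(C) = 1 + 12*1 = 1 + 12 = 13)
n(-2 - 1*6)/28 = 13/28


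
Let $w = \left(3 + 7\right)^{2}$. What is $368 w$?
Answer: $36800$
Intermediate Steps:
$w = 100$ ($w = 10^{2} = 100$)
$368 w = 368 \cdot 100 = 36800$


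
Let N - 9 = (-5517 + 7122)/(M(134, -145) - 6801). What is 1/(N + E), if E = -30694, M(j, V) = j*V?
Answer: -26231/804899840 ≈ -3.2589e-5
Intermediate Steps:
M(j, V) = V*j
N = 234474/26231 (N = 9 + (-5517 + 7122)/(-145*134 - 6801) = 9 + 1605/(-19430 - 6801) = 9 + 1605/(-26231) = 9 + 1605*(-1/26231) = 9 - 1605/26231 = 234474/26231 ≈ 8.9388)
1/(N + E) = 1/(234474/26231 - 30694) = 1/(-804899840/26231) = -26231/804899840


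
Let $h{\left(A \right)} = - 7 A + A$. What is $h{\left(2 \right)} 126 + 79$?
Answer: $-1433$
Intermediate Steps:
$h{\left(A \right)} = - 6 A$
$h{\left(2 \right)} 126 + 79 = \left(-6\right) 2 \cdot 126 + 79 = \left(-12\right) 126 + 79 = -1512 + 79 = -1433$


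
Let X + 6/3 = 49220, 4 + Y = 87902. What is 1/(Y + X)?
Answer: 1/137116 ≈ 7.2931e-6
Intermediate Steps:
Y = 87898 (Y = -4 + 87902 = 87898)
X = 49218 (X = -2 + 49220 = 49218)
1/(Y + X) = 1/(87898 + 49218) = 1/137116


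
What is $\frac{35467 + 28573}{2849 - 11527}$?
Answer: $- \frac{32020}{4339} \approx -7.3796$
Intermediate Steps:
$\frac{35467 + 28573}{2849 - 11527} = \frac{64040}{-8678} = 64040 \left(- \frac{1}{8678}\right) = - \frac{32020}{4339}$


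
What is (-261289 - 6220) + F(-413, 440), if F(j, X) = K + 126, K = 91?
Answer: -267292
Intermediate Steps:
F(j, X) = 217 (F(j, X) = 91 + 126 = 217)
(-261289 - 6220) + F(-413, 440) = (-261289 - 6220) + 217 = -267509 + 217 = -267292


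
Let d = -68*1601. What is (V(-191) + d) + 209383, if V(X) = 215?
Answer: 100730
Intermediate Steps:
d = -108868
(V(-191) + d) + 209383 = (215 - 108868) + 209383 = -108653 + 209383 = 100730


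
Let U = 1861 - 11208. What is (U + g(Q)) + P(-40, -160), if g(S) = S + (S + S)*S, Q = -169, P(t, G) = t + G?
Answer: 47406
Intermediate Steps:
P(t, G) = G + t
g(S) = S + 2*S² (g(S) = S + (2*S)*S = S + 2*S²)
U = -9347
(U + g(Q)) + P(-40, -160) = (-9347 - 169*(1 + 2*(-169))) + (-160 - 40) = (-9347 - 169*(1 - 338)) - 200 = (-9347 - 169*(-337)) - 200 = (-9347 + 56953) - 200 = 47606 - 200 = 47406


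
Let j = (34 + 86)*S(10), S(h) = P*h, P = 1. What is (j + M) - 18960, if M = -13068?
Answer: -30828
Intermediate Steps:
S(h) = h (S(h) = 1*h = h)
j = 1200 (j = (34 + 86)*10 = 120*10 = 1200)
(j + M) - 18960 = (1200 - 13068) - 18960 = -11868 - 18960 = -30828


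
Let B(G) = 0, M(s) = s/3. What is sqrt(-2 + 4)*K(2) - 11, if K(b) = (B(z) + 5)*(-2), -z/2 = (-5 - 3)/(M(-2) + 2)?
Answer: -11 - 10*sqrt(2) ≈ -25.142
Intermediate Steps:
M(s) = s/3 (M(s) = s*(1/3) = s/3)
z = 12 (z = -2*(-5 - 3)/((1/3)*(-2) + 2) = -(-16)/(-2/3 + 2) = -(-16)/4/3 = -(-16)*3/4 = -2*(-6) = 12)
K(b) = -10 (K(b) = (0 + 5)*(-2) = 5*(-2) = -10)
sqrt(-2 + 4)*K(2) - 11 = sqrt(-2 + 4)*(-10) - 11 = sqrt(2)*(-10) - 11 = -10*sqrt(2) - 11 = -11 - 10*sqrt(2)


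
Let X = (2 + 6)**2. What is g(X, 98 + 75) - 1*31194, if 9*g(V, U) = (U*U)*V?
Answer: 1634710/9 ≈ 1.8163e+5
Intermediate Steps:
X = 64 (X = 8**2 = 64)
g(V, U) = V*U**2/9 (g(V, U) = ((U*U)*V)/9 = (U**2*V)/9 = (V*U**2)/9 = V*U**2/9)
g(X, 98 + 75) - 1*31194 = (1/9)*64*(98 + 75)**2 - 1*31194 = (1/9)*64*173**2 - 31194 = (1/9)*64*29929 - 31194 = 1915456/9 - 31194 = 1634710/9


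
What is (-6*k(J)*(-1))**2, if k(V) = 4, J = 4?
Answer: 576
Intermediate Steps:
(-6*k(J)*(-1))**2 = (-6*4*(-1))**2 = (-24*(-1))**2 = 24**2 = 576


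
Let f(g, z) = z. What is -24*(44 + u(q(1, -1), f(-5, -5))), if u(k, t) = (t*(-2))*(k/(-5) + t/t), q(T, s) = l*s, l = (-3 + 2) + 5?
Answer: -1488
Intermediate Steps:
l = 4 (l = -1 + 5 = 4)
q(T, s) = 4*s
u(k, t) = -2*t*(1 - k/5) (u(k, t) = (-2*t)*(k*(-⅕) + 1) = (-2*t)*(-k/5 + 1) = (-2*t)*(1 - k/5) = -2*t*(1 - k/5))
-24*(44 + u(q(1, -1), f(-5, -5))) = -24*(44 + (⅖)*(-5)*(-5 + 4*(-1))) = -24*(44 + (⅖)*(-5)*(-5 - 4)) = -24*(44 + (⅖)*(-5)*(-9)) = -24*(44 + 18) = -24*62 = -1488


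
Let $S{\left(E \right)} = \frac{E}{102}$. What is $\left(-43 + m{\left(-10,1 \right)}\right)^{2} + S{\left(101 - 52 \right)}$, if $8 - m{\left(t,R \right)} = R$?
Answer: $\frac{132241}{102} \approx 1296.5$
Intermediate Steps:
$S{\left(E \right)} = \frac{E}{102}$ ($S{\left(E \right)} = E \frac{1}{102} = \frac{E}{102}$)
$m{\left(t,R \right)} = 8 - R$
$\left(-43 + m{\left(-10,1 \right)}\right)^{2} + S{\left(101 - 52 \right)} = \left(-43 + \left(8 - 1\right)\right)^{2} + \frac{101 - 52}{102} = \left(-43 + \left(8 - 1\right)\right)^{2} + \frac{1}{102} \cdot 49 = \left(-43 + 7\right)^{2} + \frac{49}{102} = \left(-36\right)^{2} + \frac{49}{102} = 1296 + \frac{49}{102} = \frac{132241}{102}$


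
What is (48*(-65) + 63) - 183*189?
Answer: -37644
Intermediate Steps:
(48*(-65) + 63) - 183*189 = (-3120 + 63) - 1*34587 = -3057 - 34587 = -37644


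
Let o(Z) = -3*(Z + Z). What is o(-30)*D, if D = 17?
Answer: 3060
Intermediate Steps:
o(Z) = -6*Z
o(-30)*D = -6*(-30)*17 = 180*17 = 3060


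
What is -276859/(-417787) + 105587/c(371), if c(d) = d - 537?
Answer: -44066917375/69352642 ≈ -635.40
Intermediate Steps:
c(d) = -537 + d
-276859/(-417787) + 105587/c(371) = -276859/(-417787) + 105587/(-537 + 371) = -276859*(-1/417787) + 105587/(-166) = 276859/417787 + 105587*(-1/166) = 276859/417787 - 105587/166 = -44066917375/69352642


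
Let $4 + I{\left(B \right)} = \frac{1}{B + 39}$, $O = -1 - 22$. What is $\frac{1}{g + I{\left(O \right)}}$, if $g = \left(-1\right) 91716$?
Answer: $- \frac{16}{1467519} \approx -1.0903 \cdot 10^{-5}$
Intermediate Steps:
$O = -23$ ($O = -1 - 22 = -23$)
$I{\left(B \right)} = -4 + \frac{1}{39 + B}$ ($I{\left(B \right)} = -4 + \frac{1}{B + 39} = -4 + \frac{1}{39 + B}$)
$g = -91716$
$\frac{1}{g + I{\left(O \right)}} = \frac{1}{-91716 + \frac{-155 - -92}{39 - 23}} = \frac{1}{-91716 + \frac{-155 + 92}{16}} = \frac{1}{-91716 + \frac{1}{16} \left(-63\right)} = \frac{1}{-91716 - \frac{63}{16}} = \frac{1}{- \frac{1467519}{16}} = - \frac{16}{1467519}$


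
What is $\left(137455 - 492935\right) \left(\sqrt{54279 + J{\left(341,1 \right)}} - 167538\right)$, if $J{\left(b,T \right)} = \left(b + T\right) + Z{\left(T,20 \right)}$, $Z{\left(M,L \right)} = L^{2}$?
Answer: $59556408240 - 355480 \sqrt{55021} \approx 5.9473 \cdot 10^{10}$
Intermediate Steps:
$J{\left(b,T \right)} = 400 + T + b$ ($J{\left(b,T \right)} = \left(b + T\right) + 20^{2} = \left(T + b\right) + 400 = 400 + T + b$)
$\left(137455 - 492935\right) \left(\sqrt{54279 + J{\left(341,1 \right)}} - 167538\right) = \left(137455 - 492935\right) \left(\sqrt{54279 + \left(400 + 1 + 341\right)} - 167538\right) = - 355480 \left(\sqrt{54279 + 742} - 167538\right) = - 355480 \left(\sqrt{55021} - 167538\right) = - 355480 \left(-167538 + \sqrt{55021}\right) = 59556408240 - 355480 \sqrt{55021}$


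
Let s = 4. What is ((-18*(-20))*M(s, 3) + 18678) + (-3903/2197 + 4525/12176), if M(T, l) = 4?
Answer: 538132437793/26750672 ≈ 20117.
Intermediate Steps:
((-18*(-20))*M(s, 3) + 18678) + (-3903/2197 + 4525/12176) = (-18*(-20)*4 + 18678) + (-3903/2197 + 4525/12176) = (360*4 + 18678) + (-3903*1/2197 + 4525*(1/12176)) = (1440 + 18678) + (-3903/2197 + 4525/12176) = 20118 - 37581503/26750672 = 538132437793/26750672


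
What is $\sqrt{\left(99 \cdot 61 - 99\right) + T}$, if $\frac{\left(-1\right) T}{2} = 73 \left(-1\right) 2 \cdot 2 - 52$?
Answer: $2 \sqrt{1657} \approx 81.412$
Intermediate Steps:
$T = 688$ ($T = - 2 \left(73 \left(-1\right) 2 \cdot 2 - 52\right) = - 2 \left(73 \left(\left(-2\right) 2\right) - 52\right) = - 2 \left(73 \left(-4\right) - 52\right) = - 2 \left(-292 - 52\right) = \left(-2\right) \left(-344\right) = 688$)
$\sqrt{\left(99 \cdot 61 - 99\right) + T} = \sqrt{\left(99 \cdot 61 - 99\right) + 688} = \sqrt{\left(6039 - 99\right) + 688} = \sqrt{5940 + 688} = \sqrt{6628} = 2 \sqrt{1657}$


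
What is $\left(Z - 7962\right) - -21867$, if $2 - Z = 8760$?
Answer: $5147$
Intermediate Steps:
$Z = -8758$ ($Z = 2 - 8760 = -8758$)
$\left(Z - 7962\right) - -21867 = \left(-8758 - 7962\right) - -21867 = \left(-8758 - 7962\right) + 21867 = -16720 + 21867 = 5147$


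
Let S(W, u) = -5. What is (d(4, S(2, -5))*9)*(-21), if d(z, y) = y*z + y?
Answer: 4725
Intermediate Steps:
d(z, y) = y + y*z
(d(4, S(2, -5))*9)*(-21) = (-5*(1 + 4)*9)*(-21) = (-5*5*9)*(-21) = -25*9*(-21) = -225*(-21) = 4725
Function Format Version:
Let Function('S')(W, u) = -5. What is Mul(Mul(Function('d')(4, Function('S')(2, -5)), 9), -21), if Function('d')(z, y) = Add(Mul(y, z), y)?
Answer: 4725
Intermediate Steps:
Function('d')(z, y) = Add(y, Mul(y, z))
Mul(Mul(Function('d')(4, Function('S')(2, -5)), 9), -21) = Mul(Mul(Mul(-5, Add(1, 4)), 9), -21) = Mul(Mul(Mul(-5, 5), 9), -21) = Mul(Mul(-25, 9), -21) = Mul(-225, -21) = 4725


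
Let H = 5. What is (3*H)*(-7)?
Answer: -105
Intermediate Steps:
(3*H)*(-7) = (3*5)*(-7) = 15*(-7) = -105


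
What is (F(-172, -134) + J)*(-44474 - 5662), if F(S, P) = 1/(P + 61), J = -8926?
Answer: 32668567464/73 ≈ 4.4751e+8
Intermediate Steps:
F(S, P) = 1/(61 + P)
(F(-172, -134) + J)*(-44474 - 5662) = (1/(61 - 134) - 8926)*(-44474 - 5662) = (1/(-73) - 8926)*(-50136) = (-1/73 - 8926)*(-50136) = -651599/73*(-50136) = 32668567464/73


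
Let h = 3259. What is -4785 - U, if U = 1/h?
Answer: -15594316/3259 ≈ -4785.0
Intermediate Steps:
U = 1/3259 ≈ 0.00030684
-4785 - U = -4785 - 1*1/3259 = -4785 - 1/3259 = -15594316/3259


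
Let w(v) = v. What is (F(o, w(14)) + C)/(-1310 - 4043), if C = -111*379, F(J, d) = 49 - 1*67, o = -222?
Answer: 42087/5353 ≈ 7.8623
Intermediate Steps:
F(J, d) = -18 (F(J, d) = 49 - 67 = -18)
C = -42069
(F(o, w(14)) + C)/(-1310 - 4043) = (-18 - 42069)/(-1310 - 4043) = -42087/(-5353) = -42087*(-1/5353) = 42087/5353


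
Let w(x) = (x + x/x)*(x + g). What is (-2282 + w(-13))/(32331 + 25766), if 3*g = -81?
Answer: -1802/58097 ≈ -0.031017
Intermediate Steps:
g = -27 (g = (⅓)*(-81) = -27)
w(x) = (1 + x)*(-27 + x) (w(x) = (x + x/x)*(x - 27) = (x + 1)*(-27 + x) = (1 + x)*(-27 + x))
(-2282 + w(-13))/(32331 + 25766) = (-2282 + (-27 + (-13)² - 26*(-13)))/(32331 + 25766) = (-2282 + (-27 + 169 + 338))/58097 = (-2282 + 480)*(1/58097) = -1802*1/58097 = -1802/58097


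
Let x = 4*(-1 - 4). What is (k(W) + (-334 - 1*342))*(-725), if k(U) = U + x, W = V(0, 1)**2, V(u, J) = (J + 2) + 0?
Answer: 498075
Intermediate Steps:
V(u, J) = 2 + J (V(u, J) = (2 + J) + 0 = 2 + J)
W = 9 (W = (2 + 1)**2 = 3**2 = 9)
x = -20 (x = 4*(-5) = -20)
k(U) = -20 + U (k(U) = U - 20 = -20 + U)
(k(W) + (-334 - 1*342))*(-725) = ((-20 + 9) + (-334 - 1*342))*(-725) = (-11 + (-334 - 342))*(-725) = (-11 - 676)*(-725) = -687*(-725) = 498075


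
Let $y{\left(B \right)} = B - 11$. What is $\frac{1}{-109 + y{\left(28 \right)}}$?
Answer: $- \frac{1}{92} \approx -0.01087$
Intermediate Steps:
$y{\left(B \right)} = -11 + B$
$\frac{1}{-109 + y{\left(28 \right)}} = \frac{1}{-109 + \left(-11 + 28\right)} = \frac{1}{-109 + 17} = \frac{1}{-92} = - \frac{1}{92}$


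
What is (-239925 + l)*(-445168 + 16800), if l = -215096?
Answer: 194916435728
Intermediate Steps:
(-239925 + l)*(-445168 + 16800) = (-239925 - 215096)*(-445168 + 16800) = -455021*(-428368) = 194916435728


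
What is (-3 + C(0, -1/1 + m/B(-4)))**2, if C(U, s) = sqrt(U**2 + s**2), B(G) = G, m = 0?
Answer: 4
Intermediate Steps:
(-3 + C(0, -1/1 + m/B(-4)))**2 = (-3 + sqrt(0**2 + (-1/1 + 0/(-4))**2))**2 = (-3 + sqrt(0 + (-1*1 + 0*(-1/4))**2))**2 = (-3 + sqrt(0 + (-1 + 0)**2))**2 = (-3 + sqrt(0 + (-1)**2))**2 = (-3 + sqrt(0 + 1))**2 = (-3 + sqrt(1))**2 = (-3 + 1)**2 = (-2)**2 = 4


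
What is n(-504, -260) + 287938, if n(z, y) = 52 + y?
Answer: 287730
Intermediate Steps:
n(-504, -260) + 287938 = (52 - 260) + 287938 = -208 + 287938 = 287730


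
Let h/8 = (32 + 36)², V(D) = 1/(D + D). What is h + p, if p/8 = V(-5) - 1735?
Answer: 115556/5 ≈ 23111.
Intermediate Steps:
V(D) = 1/(2*D)
p = -69404/5 (p = 8*((½)/(-5) - 1735) = 8*((½)*(-⅕) - 1735) = 8*(-⅒ - 1735) = 8*(-17351/10) = -69404/5 ≈ -13881.)
h = 36992 (h = 8*(32 + 36)² = 8*68² = 8*4624 = 36992)
h + p = 36992 - 69404/5 = 115556/5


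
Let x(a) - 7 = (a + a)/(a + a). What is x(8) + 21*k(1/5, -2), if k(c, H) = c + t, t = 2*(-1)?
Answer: -149/5 ≈ -29.800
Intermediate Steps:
t = -2
k(c, H) = -2 + c (k(c, H) = c - 2 = -2 + c)
x(a) = 8 (x(a) = 7 + (a + a)/(a + a) = 7 + (2*a)/((2*a)) = 7 + (2*a)*(1/(2*a)) = 7 + 1 = 8)
x(8) + 21*k(1/5, -2) = 8 + 21*(-2 + 1/5) = 8 + 21*(-2 + ⅕) = 8 + 21*(-9/5) = 8 - 189/5 = -149/5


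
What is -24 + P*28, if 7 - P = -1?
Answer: 200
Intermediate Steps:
P = 8 (P = 7 - 1*(-1) = 7 + 1 = 8)
-24 + P*28 = -24 + 8*28 = -24 + 224 = 200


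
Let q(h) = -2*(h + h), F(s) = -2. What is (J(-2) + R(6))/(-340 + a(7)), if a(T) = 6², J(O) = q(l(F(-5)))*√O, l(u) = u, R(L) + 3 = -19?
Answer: 11/152 - I*√2/38 ≈ 0.072368 - 0.037216*I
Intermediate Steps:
R(L) = -22 (R(L) = -3 - 19 = -22)
q(h) = -4*h
J(O) = 8*√O (J(O) = (-4*(-2))*√O = 8*√O)
a(T) = 36
(J(-2) + R(6))/(-340 + a(7)) = (8*√(-2) - 22)/(-340 + 36) = (8*(I*√2) - 22)/(-304) = (8*I*√2 - 22)*(-1/304) = (-22 + 8*I*√2)*(-1/304) = 11/152 - I*√2/38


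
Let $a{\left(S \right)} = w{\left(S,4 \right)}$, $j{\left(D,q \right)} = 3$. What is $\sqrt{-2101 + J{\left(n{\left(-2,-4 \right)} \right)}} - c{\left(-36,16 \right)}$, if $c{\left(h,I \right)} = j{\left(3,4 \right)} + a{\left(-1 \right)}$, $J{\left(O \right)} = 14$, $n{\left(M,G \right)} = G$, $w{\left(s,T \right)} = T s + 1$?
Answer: $i \sqrt{2087} \approx 45.684 i$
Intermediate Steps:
$w{\left(s,T \right)} = 1 + T s$
$a{\left(S \right)} = 1 + 4 S$
$c{\left(h,I \right)} = 0$ ($c{\left(h,I \right)} = 3 + \left(1 + 4 \left(-1\right)\right) = 3 + \left(1 - 4\right) = 3 - 3 = 0$)
$\sqrt{-2101 + J{\left(n{\left(-2,-4 \right)} \right)}} - c{\left(-36,16 \right)} = \sqrt{-2101 + 14} - 0 = \sqrt{-2087} + 0 = i \sqrt{2087} + 0 = i \sqrt{2087}$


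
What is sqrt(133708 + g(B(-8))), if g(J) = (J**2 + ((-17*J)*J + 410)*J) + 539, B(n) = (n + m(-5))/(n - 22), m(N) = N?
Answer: sqrt(108883011630)/900 ≈ 366.64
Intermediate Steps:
B(n) = (-5 + n)/(-22 + n) (B(n) = (n - 5)/(n - 22) = (-5 + n)/(-22 + n))
g(J) = 539 + J**2 + J*(410 - 17*J**2) (g(J) = (J**2 + (-17*J**2 + 410)*J) + 539 = (J**2 + (410 - 17*J**2)*J) + 539 = (J**2 + J*(410 - 17*J**2)) + 539 = 539 + J**2 + J*(410 - 17*J**2))
sqrt(133708 + g(B(-8))) = sqrt(133708 + (539 + ((-5 - 8)/(-22 - 8))**2 - 17*(-5 - 8)**3/(-22 - 8)**3 + 410*((-5 - 8)/(-22 - 8)))) = sqrt(133708 + (539 + (-13/(-30))**2 - 17*(-13/(-30))**3 + 410*(-13/(-30)))) = sqrt(133708 + (539 + (-1/30*(-13))**2 - 17*(-1/30*(-13))**3 + 410*(-1/30*(-13)))) = sqrt(133708 + (539 + (13/30)**2 - 17*(13/30)**3 + 410*(13/30))) = sqrt(133708 + (539 + 169/900 - 17*2197/27000 + 533/3)) = sqrt(133708 + (539 + 169/900 - 37349/27000 + 533/3)) = sqrt(133708 + 19317721/27000) = sqrt(3629433721/27000) = sqrt(108883011630)/900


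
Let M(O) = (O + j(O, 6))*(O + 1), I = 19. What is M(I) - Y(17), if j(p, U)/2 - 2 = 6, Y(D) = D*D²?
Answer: -4213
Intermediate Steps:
Y(D) = D³
j(p, U) = 16 (j(p, U) = 4 + 2*6 = 4 + 12 = 16)
M(O) = (1 + O)*(16 + O) (M(O) = (O + 16)*(O + 1) = (16 + O)*(1 + O) = (1 + O)*(16 + O))
M(I) - Y(17) = (16 + 19² + 17*19) - 1*17³ = (16 + 361 + 323) - 1*4913 = 700 - 4913 = -4213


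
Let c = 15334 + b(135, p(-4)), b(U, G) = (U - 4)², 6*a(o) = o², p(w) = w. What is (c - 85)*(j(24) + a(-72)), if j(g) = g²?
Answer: 46670400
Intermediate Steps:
a(o) = o²/6
b(U, G) = (-4 + U)²
c = 32495 (c = 15334 + (-4 + 135)² = 15334 + 131² = 15334 + 17161 = 32495)
(c - 85)*(j(24) + a(-72)) = (32495 - 85)*(24² + (⅙)*(-72)²) = 32410*(576 + (⅙)*5184) = 32410*(576 + 864) = 32410*1440 = 46670400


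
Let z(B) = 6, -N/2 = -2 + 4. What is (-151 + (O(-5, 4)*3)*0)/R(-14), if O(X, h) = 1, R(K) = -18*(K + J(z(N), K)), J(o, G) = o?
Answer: -151/144 ≈ -1.0486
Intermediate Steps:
N = -4 (N = -2*(-2 + 4) = -2*2 = -4)
R(K) = -108 - 18*K (R(K) = -18*(K + 6) = -18*(6 + K) = -108 - 18*K)
(-151 + (O(-5, 4)*3)*0)/R(-14) = (-151 + (1*3)*0)/(-108 - 18*(-14)) = (-151 + 3*0)/(-108 + 252) = (-151 + 0)/144 = -151*1/144 = -151/144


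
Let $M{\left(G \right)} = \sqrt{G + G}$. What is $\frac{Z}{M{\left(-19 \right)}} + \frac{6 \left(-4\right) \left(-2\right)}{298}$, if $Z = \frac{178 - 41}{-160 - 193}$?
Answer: $\frac{24}{149} + \frac{137 i \sqrt{38}}{13414} \approx 0.16107 + 0.062958 i$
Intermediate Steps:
$Z = - \frac{137}{353}$ ($Z = \frac{137}{-353} = 137 \left(- \frac{1}{353}\right) = - \frac{137}{353} \approx -0.3881$)
$M{\left(G \right)} = \sqrt{2} \sqrt{G}$ ($M{\left(G \right)} = \sqrt{2 G} = \sqrt{2} \sqrt{G}$)
$\frac{Z}{M{\left(-19 \right)}} + \frac{6 \left(-4\right) \left(-2\right)}{298} = - \frac{137}{353 \sqrt{2} \sqrt{-19}} + \frac{6 \left(-4\right) \left(-2\right)}{298} = - \frac{137}{353 \sqrt{2} i \sqrt{19}} + \left(-24\right) \left(-2\right) \frac{1}{298} = - \frac{137}{353 i \sqrt{38}} + 48 \cdot \frac{1}{298} = - \frac{137 \left(- \frac{i \sqrt{38}}{38}\right)}{353} + \frac{24}{149} = \frac{137 i \sqrt{38}}{13414} + \frac{24}{149} = \frac{24}{149} + \frac{137 i \sqrt{38}}{13414}$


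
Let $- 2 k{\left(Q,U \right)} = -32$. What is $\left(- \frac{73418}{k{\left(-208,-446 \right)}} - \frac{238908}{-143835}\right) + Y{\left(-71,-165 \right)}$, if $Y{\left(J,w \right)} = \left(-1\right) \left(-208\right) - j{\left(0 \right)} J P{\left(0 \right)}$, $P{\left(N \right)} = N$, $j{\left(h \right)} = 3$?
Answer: $- \frac{39060359}{8920} \approx -4379.0$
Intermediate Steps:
$k{\left(Q,U \right)} = 16$ ($k{\left(Q,U \right)} = \left(- \frac{1}{2}\right) \left(-32\right) = 16$)
$Y{\left(J,w \right)} = 208$ ($Y{\left(J,w \right)} = \left(-1\right) \left(-208\right) - 3 J 0 = 208 - 0 = 208 + 0 = 208$)
$\left(- \frac{73418}{k{\left(-208,-446 \right)}} - \frac{238908}{-143835}\right) + Y{\left(-71,-165 \right)} = \left(- \frac{73418}{16} - \frac{238908}{-143835}\right) + 208 = \left(\left(-73418\right) \frac{1}{16} - - \frac{1852}{1115}\right) + 208 = \left(- \frac{36709}{8} + \frac{1852}{1115}\right) + 208 = - \frac{40915719}{8920} + 208 = - \frac{39060359}{8920}$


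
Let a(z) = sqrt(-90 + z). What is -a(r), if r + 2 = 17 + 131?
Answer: -2*sqrt(14) ≈ -7.4833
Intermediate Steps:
r = 146 (r = -2 + (17 + 131) = -2 + 148 = 146)
-a(r) = -sqrt(-90 + 146) = -sqrt(56) = -2*sqrt(14)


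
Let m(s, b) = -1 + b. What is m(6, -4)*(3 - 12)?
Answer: 45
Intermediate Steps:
m(6, -4)*(3 - 12) = (-1 - 4)*(3 - 12) = -5*(-9) = 45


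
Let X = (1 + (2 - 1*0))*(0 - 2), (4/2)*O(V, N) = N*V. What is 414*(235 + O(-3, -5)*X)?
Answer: 78660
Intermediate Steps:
O(V, N) = N*V/2 (O(V, N) = (N*V)/2 = N*V/2)
X = -6 (X = (1 + (2 + 0))*(-2) = (1 + 2)*(-2) = 3*(-2) = -6)
414*(235 + O(-3, -5)*X) = 414*(235 + ((1/2)*(-5)*(-3))*(-6)) = 414*(235 + (15/2)*(-6)) = 414*(235 - 45) = 414*190 = 78660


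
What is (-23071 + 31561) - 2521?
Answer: 5969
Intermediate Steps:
(-23071 + 31561) - 2521 = 8490 - 2521 = 5969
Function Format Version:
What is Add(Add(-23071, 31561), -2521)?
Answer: 5969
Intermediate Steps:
Add(Add(-23071, 31561), -2521) = Add(8490, -2521) = 5969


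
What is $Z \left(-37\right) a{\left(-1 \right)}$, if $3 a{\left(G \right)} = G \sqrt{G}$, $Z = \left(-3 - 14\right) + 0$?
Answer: $- \frac{629 i}{3} \approx - 209.67 i$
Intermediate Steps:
$Z = -17$ ($Z = -17 + 0 = -17$)
$a{\left(G \right)} = \frac{G^{\frac{3}{2}}}{3}$ ($a{\left(G \right)} = \frac{G \sqrt{G}}{3} = \frac{G^{\frac{3}{2}}}{3}$)
$Z \left(-37\right) a{\left(-1 \right)} = \left(-17\right) \left(-37\right) \frac{\left(-1\right)^{\frac{3}{2}}}{3} = 629 \frac{\left(-1\right) i}{3} = 629 \left(- \frac{i}{3}\right) = - \frac{629 i}{3}$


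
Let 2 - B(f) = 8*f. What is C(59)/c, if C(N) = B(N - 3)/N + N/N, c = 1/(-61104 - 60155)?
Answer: 46927233/59 ≈ 7.9538e+5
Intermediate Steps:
c = -1/121259 (c = 1/(-121259) = -1/121259 ≈ -8.2468e-6)
B(f) = 2 - 8*f
C(N) = 1 + (26 - 8*N)/N (C(N) = (2 - 8*(N - 3))/N + N/N = (2 - 8*(-3 + N))/N + 1 = (2 + (24 - 8*N))/N + 1 = (26 - 8*N)/N + 1 = 1 + (26 - 8*N)/N)
C(59)/c = (-7 + 26/59)/(-1/121259) = (-7 + 26*(1/59))*(-121259) = (-7 + 26/59)*(-121259) = -387/59*(-121259) = 46927233/59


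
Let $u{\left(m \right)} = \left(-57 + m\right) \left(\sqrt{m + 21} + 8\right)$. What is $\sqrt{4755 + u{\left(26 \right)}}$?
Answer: $\sqrt{4507 - 31 \sqrt{47}} \approx 65.532$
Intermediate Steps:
$u{\left(m \right)} = \left(-57 + m\right) \left(8 + \sqrt{21 + m}\right)$ ($u{\left(m \right)} = \left(-57 + m\right) \left(\sqrt{21 + m} + 8\right) = \left(-57 + m\right) \left(8 + \sqrt{21 + m}\right)$)
$\sqrt{4755 + u{\left(26 \right)}} = \sqrt{4755 + \left(-456 - 57 \sqrt{21 + 26} + 8 \cdot 26 + 26 \sqrt{21 + 26}\right)} = \sqrt{4755 + \left(-456 - 57 \sqrt{47} + 208 + 26 \sqrt{47}\right)} = \sqrt{4755 - \left(248 + 31 \sqrt{47}\right)} = \sqrt{4507 - 31 \sqrt{47}}$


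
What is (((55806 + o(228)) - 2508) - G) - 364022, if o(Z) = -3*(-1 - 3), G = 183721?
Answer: -494433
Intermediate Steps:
o(Z) = 12 (o(Z) = -3*(-4) = 12)
(((55806 + o(228)) - 2508) - G) - 364022 = (((55806 + 12) - 2508) - 1*183721) - 364022 = ((55818 - 2508) - 183721) - 364022 = (53310 - 183721) - 364022 = -130411 - 364022 = -494433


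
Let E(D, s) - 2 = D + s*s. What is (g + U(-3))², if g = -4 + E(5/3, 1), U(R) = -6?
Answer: 256/9 ≈ 28.444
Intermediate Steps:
E(D, s) = 2 + D + s² (E(D, s) = 2 + (D + s*s) = 2 + (D + s²) = 2 + D + s²)
g = ⅔ (g = -4 + (2 + 5/3 + 1²) = -4 + (2 + 5*(⅓) + 1) = -4 + (2 + 5/3 + 1) = -4 + 14/3 = ⅔ ≈ 0.66667)
(g + U(-3))² = (⅔ - 6)² = (-16/3)² = 256/9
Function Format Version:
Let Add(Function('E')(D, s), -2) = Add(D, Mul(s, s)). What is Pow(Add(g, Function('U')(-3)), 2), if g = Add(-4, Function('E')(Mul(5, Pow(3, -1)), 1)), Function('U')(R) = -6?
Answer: Rational(256, 9) ≈ 28.444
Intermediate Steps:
Function('E')(D, s) = Add(2, D, Pow(s, 2)) (Function('E')(D, s) = Add(2, Add(D, Mul(s, s))) = Add(2, Add(D, Pow(s, 2))) = Add(2, D, Pow(s, 2)))
g = Rational(2, 3) (g = Add(-4, Add(2, Mul(5, Pow(3, -1)), Pow(1, 2))) = Add(-4, Add(2, Mul(5, Rational(1, 3)), 1)) = Add(-4, Add(2, Rational(5, 3), 1)) = Add(-4, Rational(14, 3)) = Rational(2, 3) ≈ 0.66667)
Pow(Add(g, Function('U')(-3)), 2) = Pow(Add(Rational(2, 3), -6), 2) = Pow(Rational(-16, 3), 2) = Rational(256, 9)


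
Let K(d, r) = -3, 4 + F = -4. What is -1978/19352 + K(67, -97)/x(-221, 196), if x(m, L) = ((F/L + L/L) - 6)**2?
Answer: -130034129/590323084 ≈ -0.22028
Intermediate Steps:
F = -8 (F = -4 - 4 = -8)
x(m, L) = (-5 - 8/L)**2 (x(m, L) = ((-8/L + L/L) - 6)**2 = ((-8/L + 1) - 6)**2 = ((1 - 8/L) - 6)**2 = (-5 - 8/L)**2)
-1978/19352 + K(67, -97)/x(-221, 196) = -1978/19352 - 3*38416/(8 + 5*196)**2 = -1978*1/19352 - 3*38416/(8 + 980)**2 = -989/9676 - 3/((1/38416)*988**2) = -989/9676 - 3/((1/38416)*976144) = -989/9676 - 3/61009/2401 = -989/9676 - 3*2401/61009 = -989/9676 - 7203/61009 = -130034129/590323084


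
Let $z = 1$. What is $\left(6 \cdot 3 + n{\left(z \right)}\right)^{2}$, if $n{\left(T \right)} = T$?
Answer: $361$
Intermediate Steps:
$\left(6 \cdot 3 + n{\left(z \right)}\right)^{2} = \left(6 \cdot 3 + 1\right)^{2} = \left(18 + 1\right)^{2} = 19^{2} = 361$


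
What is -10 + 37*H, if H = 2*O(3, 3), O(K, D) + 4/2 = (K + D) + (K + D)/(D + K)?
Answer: 360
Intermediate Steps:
O(K, D) = -1 + D + K (O(K, D) = -2 + ((K + D) + (K + D)/(D + K)) = -2 + ((D + K) + (D + K)/(D + K)) = -2 + ((D + K) + 1) = -2 + (1 + D + K) = -1 + D + K)
H = 10 (H = 2*(-1 + 3 + 3) = 2*5 = 10)
-10 + 37*H = -10 + 37*10 = -10 + 370 = 360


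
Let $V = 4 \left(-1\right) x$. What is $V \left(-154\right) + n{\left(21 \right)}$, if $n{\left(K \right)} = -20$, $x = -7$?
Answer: $-4332$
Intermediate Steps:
$V = 28$ ($V = 4 \left(-1\right) \left(-7\right) = \left(-4\right) \left(-7\right) = 28$)
$V \left(-154\right) + n{\left(21 \right)} = 28 \left(-154\right) - 20 = -4312 - 20 = -4332$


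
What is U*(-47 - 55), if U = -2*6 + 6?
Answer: 612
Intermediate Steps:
U = -6 (U = -12 + 6 = -6)
U*(-47 - 55) = -6*(-47 - 55) = -6*(-102) = 612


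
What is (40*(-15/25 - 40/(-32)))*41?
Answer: 1066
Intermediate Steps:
(40*(-15/25 - 40/(-32)))*41 = (40*(-15*1/25 - 40*(-1/32)))*41 = (40*(-⅗ + 5/4))*41 = (40*(13/20))*41 = 26*41 = 1066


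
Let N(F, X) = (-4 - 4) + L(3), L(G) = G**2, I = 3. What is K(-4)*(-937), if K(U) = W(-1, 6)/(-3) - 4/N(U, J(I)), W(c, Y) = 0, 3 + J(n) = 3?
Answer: 3748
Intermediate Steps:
J(n) = 0 (J(n) = -3 + 3 = 0)
N(F, X) = 1 (N(F, X) = (-4 - 4) + 3**2 = -8 + 9 = 1)
K(U) = -4 (K(U) = 0/(-3) - 4/1 = 0*(-1/3) - 4*1 = 0 - 4 = -4)
K(-4)*(-937) = -4*(-937) = 3748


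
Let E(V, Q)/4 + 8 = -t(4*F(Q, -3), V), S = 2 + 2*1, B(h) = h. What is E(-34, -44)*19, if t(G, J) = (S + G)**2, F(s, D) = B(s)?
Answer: -2248992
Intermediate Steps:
F(s, D) = s
S = 4 (S = 2 + 2 = 4)
t(G, J) = (4 + G)**2
E(V, Q) = -32 - 4*(4 + 4*Q)**2 (E(V, Q) = -32 + 4*(-(4 + 4*Q)**2) = -32 - 4*(4 + 4*Q)**2)
E(-34, -44)*19 = (-32 - 64*(1 - 44)**2)*19 = (-32 - 64*(-43)**2)*19 = (-32 - 64*1849)*19 = (-32 - 118336)*19 = -118368*19 = -2248992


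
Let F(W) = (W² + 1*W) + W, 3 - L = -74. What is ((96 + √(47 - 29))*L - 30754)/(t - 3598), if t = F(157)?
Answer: -23362/21365 + 231*√2/21365 ≈ -1.0782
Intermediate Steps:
L = 77 (L = 3 - 1*(-74) = 3 + 74 = 77)
F(W) = W² + 2*W (F(W) = (W² + W) + W = (W + W²) + W = W² + 2*W)
t = 24963 (t = 157*(2 + 157) = 157*159 = 24963)
((96 + √(47 - 29))*L - 30754)/(t - 3598) = ((96 + √(47 - 29))*77 - 30754)/(24963 - 3598) = ((96 + √18)*77 - 30754)/21365 = ((96 + 3*√2)*77 - 30754)*(1/21365) = ((7392 + 231*√2) - 30754)*(1/21365) = (-23362 + 231*√2)*(1/21365) = -23362/21365 + 231*√2/21365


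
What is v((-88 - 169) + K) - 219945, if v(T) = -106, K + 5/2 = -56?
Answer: -220051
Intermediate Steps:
K = -117/2 (K = -5/2 - 56 = -117/2 ≈ -58.500)
v((-88 - 169) + K) - 219945 = -106 - 219945 = -220051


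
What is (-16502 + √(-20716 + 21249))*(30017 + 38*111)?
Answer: -564945970 + 34235*√533 ≈ -5.6416e+8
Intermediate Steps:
(-16502 + √(-20716 + 21249))*(30017 + 38*111) = (-16502 + √533)*(30017 + 4218) = (-16502 + √533)*34235 = -564945970 + 34235*√533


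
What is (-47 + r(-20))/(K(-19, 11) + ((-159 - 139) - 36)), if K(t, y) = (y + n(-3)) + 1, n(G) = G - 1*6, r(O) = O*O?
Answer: -353/331 ≈ -1.0665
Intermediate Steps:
r(O) = O²
n(G) = -6 + G (n(G) = G - 6 = -6 + G)
K(t, y) = -8 + y (K(t, y) = (y + (-6 - 3)) + 1 = (y - 9) + 1 = (-9 + y) + 1 = -8 + y)
(-47 + r(-20))/(K(-19, 11) + ((-159 - 139) - 36)) = (-47 + (-20)²)/((-8 + 11) + ((-159 - 139) - 36)) = (-47 + 400)/(3 + (-298 - 36)) = 353/(3 - 334) = 353/(-331) = 353*(-1/331) = -353/331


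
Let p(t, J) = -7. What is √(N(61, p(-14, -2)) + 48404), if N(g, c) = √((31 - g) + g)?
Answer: √(48404 + √31) ≈ 220.02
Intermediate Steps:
N(g, c) = √31
√(N(61, p(-14, -2)) + 48404) = √(√31 + 48404) = √(48404 + √31)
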